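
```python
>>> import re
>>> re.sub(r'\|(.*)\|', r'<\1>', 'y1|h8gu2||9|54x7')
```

Matches: at [2:12] → '|h8gu2||9|'.
The replacement refers to a captured group, so each match is rewritten using its own captured text.

'y1<h8gu2||9>54x7'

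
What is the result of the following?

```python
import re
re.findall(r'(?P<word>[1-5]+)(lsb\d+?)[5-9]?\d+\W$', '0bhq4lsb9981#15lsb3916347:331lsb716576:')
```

[('331', 'lsb7')]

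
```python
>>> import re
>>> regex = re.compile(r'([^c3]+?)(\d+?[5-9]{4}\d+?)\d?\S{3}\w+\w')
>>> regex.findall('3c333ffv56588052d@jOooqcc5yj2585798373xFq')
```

This matches one or more of any character except [c3] (lazy) (captured); then one or more of a digit (lazy), then exactly 4 of a character in [5-9], then one or more of a digit (lazy) (captured); then optionally a digit, then exactly 3 of a non-whitespace character; then one or more of a word character; then a word character.
Scanning left to right: at [5:41] match 'ffv56588052d@jOooqcc5yj2585798373xFq', groups = ('ffv', '565880').
With 2 capturing groups, `findall` returns a 2-tuple per match.

[('ffv', '565880')]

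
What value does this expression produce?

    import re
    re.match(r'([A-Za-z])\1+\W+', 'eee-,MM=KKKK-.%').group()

'eee-,'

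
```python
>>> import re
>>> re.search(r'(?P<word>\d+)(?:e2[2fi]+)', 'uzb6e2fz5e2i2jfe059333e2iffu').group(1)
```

Pattern: one or more of a digit (captured as 'word'); then the literal 'e2', then one or more of one of [2fi] (non-capturing group).
`re.search` scans for the first position where the pattern succeeds.
The match spans [3:7] → '6e2f'.
Captured: group 1 = '6'.

'6'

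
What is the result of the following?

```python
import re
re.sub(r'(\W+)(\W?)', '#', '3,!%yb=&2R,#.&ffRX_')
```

'3#yb#2R#ffRX_'

The pattern matches one or more of a non-word character (captured); then optionally a non-word character (captured).
Matches: at [1:4] → ',!%'; at [6:8] → '=&'; at [10:14] → ',#.&'.
Each match is replaced by '#'.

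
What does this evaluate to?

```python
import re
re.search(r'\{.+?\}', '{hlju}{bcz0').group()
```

'{hlju}'

`re.search` scans for the first position where the pattern succeeds.
The match spans [0:6] → '{hlju}'.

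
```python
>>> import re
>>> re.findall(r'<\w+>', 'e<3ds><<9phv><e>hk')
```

Matches: at [1:6] → '<3ds>'; at [7:13] → '<9phv>'; at [13:16] → '<e>'.
`findall` yields the raw match text (3 of them) because the pattern has no groups.

['<3ds>', '<9phv>', '<e>']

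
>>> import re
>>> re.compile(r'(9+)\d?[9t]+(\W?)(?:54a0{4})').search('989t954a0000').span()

(0, 12)

Pattern: one or more of a literal '9' (captured); then optionally a digit, then one or more of one of [9t]; then optionally a non-word character (captured); then the literal '54a', then exactly 4 of the literal '0' (non-capturing group).
The match spans [0:12] → '989t954a0000'.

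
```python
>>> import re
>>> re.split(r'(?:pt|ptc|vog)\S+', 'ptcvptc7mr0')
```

Matches to split on: at [0:11] → 'ptcvptc7mr0'.
The string is cut at each match, leaving 2 pieces.

['', '']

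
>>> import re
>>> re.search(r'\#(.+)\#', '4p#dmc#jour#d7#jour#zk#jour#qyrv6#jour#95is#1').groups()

The match spans [2:44] → '#dmc#jour#d7#jour#zk#jour#qyrv6#jour#95is#'.
Captured: group 1 = 'dmc#jour#d7#jour#zk#jour#qyrv6#jour#95is'.

('dmc#jour#d7#jour#zk#jour#qyrv6#jour#95is',)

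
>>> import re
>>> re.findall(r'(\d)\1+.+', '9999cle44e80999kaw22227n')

After group 1 captures some text, `\1` only succeeds where that same text appears again.
Scanning left to right: at [0:24] match '9999cle44e80999kaw22227n', group 1 = '9'.
One capturing group, so `findall` returns just the captured substring from the one match — 1 in all.

['9']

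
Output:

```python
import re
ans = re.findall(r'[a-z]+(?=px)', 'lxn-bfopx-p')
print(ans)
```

['bfo']

The positive lookaround only admits positions where the adjacent text matches; those characters stay outside the span.
Walking the string: at [4:7] → 'bfo'.
With no groups in the pattern, `findall` gives back each whole match — 1 here.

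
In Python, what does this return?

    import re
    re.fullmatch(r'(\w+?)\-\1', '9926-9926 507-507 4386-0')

None

`fullmatch` succeeds only if the pattern covers the string from start to end.
Here there's no way to consume every character, so the call returns None.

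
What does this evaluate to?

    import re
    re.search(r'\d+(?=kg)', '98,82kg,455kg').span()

(3, 5)

The lookaround is zero-width — it requires the adjacent text to match without consuming it, so the asserted text isn't part of the match.
`search` walks the string left to right and returns the first match it finds.
The match spans [3:5] → '82'.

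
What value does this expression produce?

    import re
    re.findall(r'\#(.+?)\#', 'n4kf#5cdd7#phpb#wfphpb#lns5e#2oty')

One capturing group, so `findall` returns just the captured substring from each match — 2 in all.

['5cdd7', 'wfphpb']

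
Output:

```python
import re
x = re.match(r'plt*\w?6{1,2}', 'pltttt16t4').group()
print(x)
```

pltttt16

`re.match` won't scan ahead — the pattern has to work from the very first character.
The match spans [0:8] → 'pltttt16'.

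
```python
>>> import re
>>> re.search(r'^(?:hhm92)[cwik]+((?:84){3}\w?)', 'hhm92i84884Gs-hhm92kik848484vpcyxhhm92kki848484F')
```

None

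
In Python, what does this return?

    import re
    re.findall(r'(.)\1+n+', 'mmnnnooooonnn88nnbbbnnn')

`\1` has to match the exact text group 1 already captured.
One capturing group, so `findall` returns just the captured substring from each match — 4 in all.

['m', 'o', '8', 'b']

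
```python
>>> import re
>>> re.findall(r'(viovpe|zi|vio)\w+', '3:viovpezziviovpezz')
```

Branches in `(...|...)` are attempted left-to-right; the first branch that allows the whole pattern to succeed is taken.
Matches: at [2:19] match 'viovpezziviovpezz', group 1 = 'viovpe'.
Because there's exactly one group, `findall` drops the full match and keeps group 1 from the one hit.

['viovpe']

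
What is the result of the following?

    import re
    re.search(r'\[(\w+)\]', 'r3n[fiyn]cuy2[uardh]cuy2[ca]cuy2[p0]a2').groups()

('fiyn',)

The match spans [3:9] → '[fiyn]'.
Captured: group 1 = 'fiyn'.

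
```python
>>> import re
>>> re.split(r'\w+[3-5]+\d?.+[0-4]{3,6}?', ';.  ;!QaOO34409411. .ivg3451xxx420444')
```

This matches one or more of a word character, then one or more of a character in [3-5], then optionally a digit; then one or more of any character, then 3 to 6 of a character in [0-4] (lazy).
`split` removes every match and returns the 2 fragments in between.

[';.  ;!', '']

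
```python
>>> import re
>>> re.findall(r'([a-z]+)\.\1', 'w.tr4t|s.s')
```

['s']

After group 1 captures some text, `\1` only succeeds where that same text appears again.
One capturing group, so `findall` returns just the captured substring from the one match — 1 in all.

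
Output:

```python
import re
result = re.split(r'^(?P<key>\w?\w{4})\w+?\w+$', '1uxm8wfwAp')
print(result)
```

`re.split` interleaves the captured-group text with the surrounding fragments.

['', '1uxm8', '']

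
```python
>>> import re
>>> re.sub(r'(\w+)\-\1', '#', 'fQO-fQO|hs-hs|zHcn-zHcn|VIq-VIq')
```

A backreference is literal: `\1` must see the identical characters the first group matched.
Matches: at [0:7] → 'fQO-fQO'; at [8:13] → 'hs-hs'; at [14:23] → 'zHcn-zHcn'; at [24:31] → 'VIq-VIq'.
Each match is replaced by '#'.

'#|#|#|#'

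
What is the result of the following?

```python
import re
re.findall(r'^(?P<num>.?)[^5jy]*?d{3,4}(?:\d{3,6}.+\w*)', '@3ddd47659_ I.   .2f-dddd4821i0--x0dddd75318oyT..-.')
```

['@']

The pattern matches anchored at the start of the string; then optionally any character (captured as 'num'); then zero or more of any character except [5jy] (lazy), then 3 to 4 of a literal 'd'; then 3 to 6 of a digit, then one or more of any character, then zero or more of a word character (non-capturing group).
Walking the string: at [0:51] match '@3ddd47659_ I.   .2f-dddd4821i0--x0dddd75318oyT..-.', group 1 = '@'.
One capturing group, so `findall` returns just the captured substring from the one match — 1 in all.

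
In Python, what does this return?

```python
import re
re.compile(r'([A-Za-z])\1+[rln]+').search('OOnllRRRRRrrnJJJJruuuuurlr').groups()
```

`\1` is not a pattern — it's the concrete string captured by group 1, re-applied verbatim.
`search` walks the string left to right and returns the first match it finds.
The match spans [0:5] → 'OOnll'.
Captured: group 1 = 'O'.

('O',)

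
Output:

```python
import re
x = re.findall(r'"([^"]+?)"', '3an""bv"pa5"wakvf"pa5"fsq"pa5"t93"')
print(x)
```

['bv', 'wakvf', 'fsq', 't93']

Matches: at [4:8] match '"bv"', group 1 = 'bv'; at [11:18] match '"wakvf"', group 1 = 'wakvf'; at [21:26] match '"fsq"', group 1 = 'fsq'; at [29:34] match '"t93"', group 1 = 't93'.
One capturing group, so `findall` returns just the captured substring from each match — 4 in all.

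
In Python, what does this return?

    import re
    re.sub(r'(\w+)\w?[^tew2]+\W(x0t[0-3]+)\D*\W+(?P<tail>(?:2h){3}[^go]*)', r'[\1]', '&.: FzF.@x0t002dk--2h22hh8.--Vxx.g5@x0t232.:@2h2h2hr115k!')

'&.: FzF.@x0t002dk--[2h22hh8]'

Pattern: one or more of a word character (captured); then optionally a word character, then one or more of any character except [tew2], then a non-word character; then the literal 'x0t', then one or more of a character in [0-3] (captured); then zero or more of a non-digit, then one or more of a non-word character; then the literal '2h' repeated 3 times, then zero or more of any character except [go] (captured as 'tail').
Matches: at [19:57] → '2h22hh8.--Vxx.g5@x0t232.:@2h2h2hr115k!'.
`\1` in the replacement pulls in group 1's text for each match.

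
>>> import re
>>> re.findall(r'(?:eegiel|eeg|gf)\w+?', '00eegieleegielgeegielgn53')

The regex engine tests alternatives in the order written; an earlier branch that matches wins even if a later one would match more.
With no groups in the pattern, `findall` gives back each whole match — 2 here.

['eegiele', 'eegielg']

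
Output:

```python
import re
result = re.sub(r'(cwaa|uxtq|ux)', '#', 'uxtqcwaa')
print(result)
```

##

`|` is ordered: at each position the engine commits to the first alternative that works.
Matches: at [0:4] → 'uxtq'; at [4:8] → 'cwaa'.
Every occurrence is swapped for '#'.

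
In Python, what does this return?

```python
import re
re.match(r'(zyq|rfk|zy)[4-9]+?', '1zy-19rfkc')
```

None

`match` is anchored at position 0; if the pattern doesn't fit there, it returns None.
Here position 0 doesn't satisfy it, so the call returns None.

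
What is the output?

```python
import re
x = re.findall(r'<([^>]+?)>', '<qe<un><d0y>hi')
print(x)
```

['qe<un', 'd0y']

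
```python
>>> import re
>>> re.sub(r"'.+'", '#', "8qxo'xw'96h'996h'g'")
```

Every occurrence is swapped for '#'.

'8qxo#'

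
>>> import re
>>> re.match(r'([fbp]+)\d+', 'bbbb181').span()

(0, 7)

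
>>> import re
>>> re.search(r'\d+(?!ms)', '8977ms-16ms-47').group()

Because the assertion is negative and zero-width, positions next to the forbidden text are skipped.
Unlike `match`, `search` isn't anchored — it looks for the pattern anywhere in the string.
The match spans [0:3] → '897'.

'897'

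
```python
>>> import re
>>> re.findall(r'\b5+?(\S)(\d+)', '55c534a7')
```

[('c', '534')]

The pattern matches a word boundary (`\b`, zero-width); then one or more of a literal '5' (lazy); then a non-whitespace character (captured); then one or more of a digit (captured).
Scanning left to right: at [0:6] match '55c534', groups = ('c', '534').
2 groups means the one result is a tuple of 2 captured strings — 1 here.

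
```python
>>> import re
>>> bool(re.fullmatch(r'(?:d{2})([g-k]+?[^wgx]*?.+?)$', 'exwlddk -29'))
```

This matches exactly 2 of a literal 'd' (non-capturing group); then one or more of a character in [g-k] (lazy), then zero or more of any character except [wgx] (lazy), then one or more of any character (lazy) (captured); then anchored at the end.
`re.fullmatch` is like wrapping the pattern in `^…$` (in single-line mode).
Here there's no way to consume every character, so the call returns None, and `bool(None)` is False.

False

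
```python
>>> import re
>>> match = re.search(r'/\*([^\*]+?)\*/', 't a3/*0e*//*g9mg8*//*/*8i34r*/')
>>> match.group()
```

'/*0e*/'

The match spans [4:10] → '/*0e*/'.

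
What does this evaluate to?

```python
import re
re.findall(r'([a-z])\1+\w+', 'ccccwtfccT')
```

['c']

After group 1 captures some text, `\1` only succeeds where that same text appears again.
Matches: at [0:10] match 'ccccwtfccT', group 1 = 'c'.
With a single group, `findall` returns only what that group captured — 1 item.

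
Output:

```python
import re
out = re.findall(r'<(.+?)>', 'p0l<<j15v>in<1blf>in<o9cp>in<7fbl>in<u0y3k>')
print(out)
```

The `?` after the quantifier makes it lazy — it takes as little as possible before letting the rest of the pattern try.
Matches: at [3:10] match '<<j15v>', group 1 = '<j15v'; at [12:18] match '<1blf>', group 1 = '1blf'; at [20:26] match '<o9cp>', group 1 = 'o9cp'; at [28:34] match '<7fbl>', group 1 = '7fbl'; at [36:43] match '<u0y3k>', group 1 = 'u0y3k'.
One capturing group, so `findall` returns just the captured substring from each match — 5 in all.

['<j15v', '1blf', 'o9cp', '7fbl', 'u0y3k']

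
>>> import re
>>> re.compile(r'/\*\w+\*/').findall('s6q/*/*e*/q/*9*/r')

['/*e*/', '/*9*/']

Since nothing is captured, `findall` lists the 2 matched substrings directly.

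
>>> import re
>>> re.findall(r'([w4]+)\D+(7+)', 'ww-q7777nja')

This matches one or more of one of [w4] (captured); then one or more of a non-digit; then one or more of a literal '7' (captured).
Walking the string: at [0:8] match 'ww-q7777', groups = ('ww', '7777').
Multiple groups make `findall` return tuples — one 2-tuple for the one match.

[('ww', '7777')]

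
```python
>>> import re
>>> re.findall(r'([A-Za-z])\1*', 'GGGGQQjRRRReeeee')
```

['G', 'Q', 'j', 'R', 'e']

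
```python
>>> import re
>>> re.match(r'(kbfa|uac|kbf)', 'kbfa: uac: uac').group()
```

'kbfa'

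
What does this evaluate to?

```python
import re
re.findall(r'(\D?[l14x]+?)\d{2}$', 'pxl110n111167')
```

['n1111']

With a single group, `findall` returns only what that group captured — 1 item.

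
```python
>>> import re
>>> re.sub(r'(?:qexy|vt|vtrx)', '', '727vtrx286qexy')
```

'727rx286'

The regex engine tests alternatives in the order written; an earlier branch that matches wins even if a later one would match more.
Matches: at [3:5] → 'vt'; at [10:14] → 'qexy'.
Each match is replaced by ''.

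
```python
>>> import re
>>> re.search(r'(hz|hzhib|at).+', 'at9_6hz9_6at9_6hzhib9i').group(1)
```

Unlike `match`, `search` isn't anchored — it looks for the pattern anywhere in the string.
The match spans [0:22] → 'at9_6hz9_6at9_6hzhib9i'.
Captured: group 1 = 'at'.

'at'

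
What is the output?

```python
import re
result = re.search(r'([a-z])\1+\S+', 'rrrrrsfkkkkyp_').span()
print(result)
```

`\1` is not a pattern — it's the concrete string captured by group 1, re-applied verbatim.
The match spans [0:14] → 'rrrrrsfkkkkyp_'.

(0, 14)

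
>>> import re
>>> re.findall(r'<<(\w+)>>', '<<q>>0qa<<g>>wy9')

Matches: at [0:5] match '<<q>>', group 1 = 'q'; at [8:13] match '<<g>>', group 1 = 'g'.
One capturing group, so `findall` returns just the captured substring from each match — 2 in all.

['q', 'g']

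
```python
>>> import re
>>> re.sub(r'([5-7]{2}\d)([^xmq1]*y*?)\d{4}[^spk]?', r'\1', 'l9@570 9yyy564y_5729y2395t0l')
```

'l9@5700l'

This matches exactly 2 of a character in [5-7], then a digit (captured); then zero or more of any character except [xmq1], then zero or more of the literal 'y' (lazy) (captured); then exactly 4 of a digit, then optionally any character except [spk].
Matches: at [3:26] → '570 9yyy564y_5729y2395t'.
`\1` in the replacement pulls in group 1's text for each match.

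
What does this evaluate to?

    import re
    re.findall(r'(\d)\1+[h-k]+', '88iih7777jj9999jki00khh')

`\1` has to match the exact text group 1 already captured.
Walking the string: at [0:5] match '88iih', group 1 = '8'; at [5:11] match '7777jj', group 1 = '7'; at [11:18] match '9999jki', group 1 = '9'; at [18:23] match '00khh', group 1 = '0'.
One capturing group, so `findall` returns just the captured substring from each match — 4 in all.

['8', '7', '9', '0']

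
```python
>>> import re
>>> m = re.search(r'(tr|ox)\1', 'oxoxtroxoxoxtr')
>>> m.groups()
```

('ox',)

After group 1 captures some text, `\1` only succeeds where that same text appears again.
Unlike `match`, `search` isn't anchored — it looks for the pattern anywhere in the string.
The match spans [0:4] → 'oxox'.
Captured: group 1 = 'ox'.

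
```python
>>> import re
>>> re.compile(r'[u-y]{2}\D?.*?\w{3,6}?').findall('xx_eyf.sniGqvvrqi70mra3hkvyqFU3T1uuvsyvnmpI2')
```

['xx_eyf', 'vvrqi7', 'vyqFU3', 'uuvsyv']

The pattern matches exactly 2 of a character in [u-y], then optionally a non-digit; then zero or more of any character (lazy), then 3 to 6 of a word character (lazy).
The `?` after the quantifier makes it lazy — it takes as little as possible before letting the rest of the pattern try.
Scanning left to right: at [0:6] → 'xx_eyf'; at [12:18] → 'vvrqi7'; at [25:31] → 'vyqFU3'; at [33:39] → 'uuvsyv'.
With no groups in the pattern, `findall` gives back each whole match — 4 here.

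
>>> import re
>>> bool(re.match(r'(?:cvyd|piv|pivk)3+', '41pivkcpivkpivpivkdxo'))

False

`match` is anchored at position 0; if the pattern doesn't fit there, it returns None.
Here the string doesn't start with a match, so the call returns None, and `bool(None)` is False.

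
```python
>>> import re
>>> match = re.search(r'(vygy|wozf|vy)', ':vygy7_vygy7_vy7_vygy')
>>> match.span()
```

The regex engine tests alternatives in the order written; an earlier branch that matches wins even if a later one would match more.
Unlike `match`, `search` isn't anchored — it looks for the pattern anywhere in the string.
The match spans [1:5] → 'vygy'.
Captured: group 1 = 'vygy'.

(1, 5)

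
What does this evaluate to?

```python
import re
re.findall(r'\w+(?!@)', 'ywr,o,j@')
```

['ywr', 'o']

Because the assertion is negative and zero-width, positions next to the forbidden text are skipped.
No capturing groups, so `findall` returns the 2 full match strings.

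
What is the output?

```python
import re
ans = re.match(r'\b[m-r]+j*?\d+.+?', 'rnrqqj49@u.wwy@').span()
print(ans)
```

`re.match` only tries the pattern at the start of the string.
The match spans [0:9] → 'rnrqqj49@'.

(0, 9)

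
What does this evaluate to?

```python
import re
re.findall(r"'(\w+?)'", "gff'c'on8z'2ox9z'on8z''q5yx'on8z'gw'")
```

['c', '2ox9z', 'q5yx', 'gw']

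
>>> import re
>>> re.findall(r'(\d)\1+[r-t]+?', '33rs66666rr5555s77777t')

A backreference is literal: `\1` must see the identical characters the first group matched.
`findall` collects group 1 from each match (4 total).

['3', '6', '5', '7']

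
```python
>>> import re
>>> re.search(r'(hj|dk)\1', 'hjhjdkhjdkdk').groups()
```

('hj',)

The backreference `\1` re-matches whatever the first group consumed, character for character.
`search` walks the string left to right and returns the first match it finds.
The match spans [0:4] → 'hjhj'.
Captured: group 1 = 'hj'.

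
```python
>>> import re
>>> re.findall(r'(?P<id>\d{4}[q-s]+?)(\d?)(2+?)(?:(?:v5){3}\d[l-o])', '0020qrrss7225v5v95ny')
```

[]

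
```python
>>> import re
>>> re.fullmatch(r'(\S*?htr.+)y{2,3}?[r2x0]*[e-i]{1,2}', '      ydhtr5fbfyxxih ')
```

None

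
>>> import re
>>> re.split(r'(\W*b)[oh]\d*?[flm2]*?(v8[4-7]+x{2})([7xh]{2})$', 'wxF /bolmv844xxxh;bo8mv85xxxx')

['wxF /bolmv844xxxh', ';b', 'v85xx', 'xx', '']

The pattern matches zero or more of a non-word character, then a literal 'b' (captured); then one of [oh], then zero or more of a digit (lazy), then zero or more of one of [flm2] (lazy); then the literal 'v8', then one or more of a character in [4-7], then exactly 2 of the literal 'x' (captured); then exactly 2 of one of [7xh] (captured); then anchored at the end.
The group in the pattern means `split` returns the separators' captures alongside the pieces.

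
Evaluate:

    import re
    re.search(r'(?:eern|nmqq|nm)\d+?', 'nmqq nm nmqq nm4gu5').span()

(13, 16)

The match spans [13:16] → 'nm4'.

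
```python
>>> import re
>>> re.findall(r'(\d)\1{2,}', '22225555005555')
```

['2', '5', '5']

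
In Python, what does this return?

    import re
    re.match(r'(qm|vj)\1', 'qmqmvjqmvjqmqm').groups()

('qm',)

The match spans [0:4] → 'qmqm'.
Captured: group 1 = 'qm'.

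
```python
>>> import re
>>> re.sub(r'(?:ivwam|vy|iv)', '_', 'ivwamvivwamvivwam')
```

'_v_v_'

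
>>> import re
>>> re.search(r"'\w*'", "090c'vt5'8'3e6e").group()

"'vt5'"

Unlike `match`, `search` isn't anchored — it looks for the pattern anywhere in the string.
The match spans [4:9] → "'vt5'".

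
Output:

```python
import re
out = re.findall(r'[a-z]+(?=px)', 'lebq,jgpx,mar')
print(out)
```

Lookahead/lookbehind check context without consuming it, so the matched span excludes the asserted characters.
Since nothing is captured, `findall` lists the 1 matched substring directly.

['jg']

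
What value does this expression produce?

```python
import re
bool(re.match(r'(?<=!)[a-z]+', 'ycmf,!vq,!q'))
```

Because the assertion is zero-width, the text it checks is not consumed and won't appear in the result.
`match` is anchored at position 0; if the pattern doesn't fit there, it returns None.
Here the string doesn't start with a match, so the call returns None, and `bool(None)` is False.

False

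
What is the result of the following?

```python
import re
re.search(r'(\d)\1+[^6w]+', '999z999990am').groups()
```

('9',)

The match spans [0:12] → '999z999990am'.
Captured: group 1 = '9'.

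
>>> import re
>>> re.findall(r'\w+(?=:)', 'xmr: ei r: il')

Lookahead/lookbehind check context without consuming it, so the matched span excludes the asserted characters.
Walking the string: at [0:3] → 'xmr'; at [8:9] → 'r'.
Since nothing is captured, `findall` lists the 2 matched substrings directly.

['xmr', 'r']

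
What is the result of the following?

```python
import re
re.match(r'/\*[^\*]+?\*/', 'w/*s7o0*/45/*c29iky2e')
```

None

`match` is anchored at position 0; if the pattern doesn't fit there, it returns None.
Here position 0 doesn't satisfy it, so the call returns None.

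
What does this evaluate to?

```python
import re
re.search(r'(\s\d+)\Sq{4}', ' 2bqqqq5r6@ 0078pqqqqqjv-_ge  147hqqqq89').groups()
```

The match spans [0:7] → ' 2bqqqq'.
Captured: group 1 = ' 2'.

(' 2',)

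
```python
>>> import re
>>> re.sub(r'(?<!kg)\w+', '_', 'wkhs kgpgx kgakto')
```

`(?!…)`/`(?<!…)` only lets a position through if the neighbouring text does NOT match; no characters are consumed.
`sub` substitutes '_' at each match site.

'_ _ _'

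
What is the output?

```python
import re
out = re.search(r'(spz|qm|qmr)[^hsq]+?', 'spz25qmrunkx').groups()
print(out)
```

The match spans [0:4] → 'spz2'.
Captured: group 1 = 'spz'.

('spz',)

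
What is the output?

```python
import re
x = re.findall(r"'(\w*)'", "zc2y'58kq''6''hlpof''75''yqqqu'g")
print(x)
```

Walking the string: at [4:10] match "'58kq'", group 1 = '58kq'; at [10:13] match "'6'", group 1 = '6'; at [13:20] match "'hlpof'", group 1 = 'hlpof'; at [20:24] match "'75'", group 1 = '75'; at [24:31] match "'yqqqu'", group 1 = 'yqqqu'.
With a single group, `findall` returns only what that group captured — 5 items.

['58kq', '6', 'hlpof', '75', 'yqqqu']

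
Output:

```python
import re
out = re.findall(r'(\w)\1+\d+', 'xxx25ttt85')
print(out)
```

After group 1 captures some text, `\1` only succeeds where that same text appears again.
Scanning left to right: at [0:5] match 'xxx25', group 1 = 'x'; at [5:10] match 'ttt85', group 1 = 't'.
`findall` collects group 1 from each match (2 total).

['x', 't']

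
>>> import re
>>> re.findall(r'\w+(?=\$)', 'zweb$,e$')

The lookaround is zero-width — it requires the adjacent text to match without consuming it, so the asserted text isn't part of the match.
Walking the string: at [0:4] → 'zweb'; at [6:7] → 'e'.
With no groups in the pattern, `findall` gives back each whole match — 2 here.

['zweb', 'e']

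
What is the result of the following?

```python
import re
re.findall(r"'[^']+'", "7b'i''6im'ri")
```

["'i'", "'6im'"]

With no groups in the pattern, `findall` gives back each whole match — 2 here.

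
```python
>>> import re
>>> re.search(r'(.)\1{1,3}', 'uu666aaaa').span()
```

`\1` is not a pattern — it's the concrete string captured by group 1, re-applied verbatim.
Unlike `match`, `search` isn't anchored — it looks for the pattern anywhere in the string.
The match spans [0:2] → 'uu'.
Captured: group 1 = 'u'.

(0, 2)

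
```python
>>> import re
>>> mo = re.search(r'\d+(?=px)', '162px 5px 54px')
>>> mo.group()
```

'162'

The lookaround is zero-width — it requires the adjacent text to match without consuming it, so the asserted text isn't part of the match.
The match spans [0:3] → '162'.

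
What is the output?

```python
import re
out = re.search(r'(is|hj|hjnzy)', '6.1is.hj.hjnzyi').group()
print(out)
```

`re.search` scans for the first position where the pattern succeeds.
The match spans [3:5] → 'is'.
Captured: group 1 = 'is'.

is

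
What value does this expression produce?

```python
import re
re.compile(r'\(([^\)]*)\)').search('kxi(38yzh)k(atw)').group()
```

The match spans [3:10] → '(38yzh)'.

'(38yzh)'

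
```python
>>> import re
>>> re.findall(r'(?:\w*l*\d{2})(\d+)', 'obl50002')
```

This matches zero or more of a word character, then zero or more of the literal 'l', then exactly 2 of a digit (non-capturing group); then one or more of a digit (captured).
One capturing group, so `findall` returns just the captured substring from the one match — 1 in all.

['2']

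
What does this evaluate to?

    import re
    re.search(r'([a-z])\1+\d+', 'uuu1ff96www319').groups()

('u',)

The backreference `\1` re-matches whatever the first group consumed, character for character.
`re.search` tries every starting position until one works.
The match spans [0:4] → 'uuu1'.
Captured: group 1 = 'u'.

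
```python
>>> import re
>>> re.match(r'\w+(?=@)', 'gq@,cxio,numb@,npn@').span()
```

(0, 2)

`re.match` won't scan ahead — the pattern has to work from the very first character.
The match spans [0:2] → 'gq'.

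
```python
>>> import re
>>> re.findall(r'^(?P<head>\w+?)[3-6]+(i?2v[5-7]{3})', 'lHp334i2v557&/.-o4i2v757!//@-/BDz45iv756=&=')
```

With the lazy modifier that quantifier settles for the fewest repetitions that let the rest of the pattern succeed (the atoms after it are unaffected and can still be greedy).
2 groups means the one result is a tuple of 2 captured strings — 1 here.

[('lHp', 'i2v557')]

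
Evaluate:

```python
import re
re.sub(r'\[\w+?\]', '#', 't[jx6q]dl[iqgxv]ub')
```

`sub` substitutes '#' at each match site.

't#dl#ub'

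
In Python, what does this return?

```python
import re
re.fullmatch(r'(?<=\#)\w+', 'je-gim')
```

For `fullmatch`, every character of the input must be accounted for by the pattern.
Here the string isn't matched end-to-end, so the call returns None.

None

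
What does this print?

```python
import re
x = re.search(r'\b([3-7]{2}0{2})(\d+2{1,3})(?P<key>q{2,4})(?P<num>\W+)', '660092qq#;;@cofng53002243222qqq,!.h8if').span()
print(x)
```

The pattern matches a word boundary (`\b`, zero-width); then exactly 2 of a character in [3-7], then exactly 2 of the literal '0' (captured); then one or more of a digit, then 1 to 3 of a literal '2' (captured); then 2 to 4 of a literal 'q' (captured as 'key'); then one or more of a non-word character (captured as 'num').
`re.search` scans for the first position where the pattern succeeds.
The match spans [0:12] → '660092qq#;;@'.
Captured: group 1 = '6600', group 2 = '92', group 3 = 'qq', group 4 = '#;;@'.

(0, 12)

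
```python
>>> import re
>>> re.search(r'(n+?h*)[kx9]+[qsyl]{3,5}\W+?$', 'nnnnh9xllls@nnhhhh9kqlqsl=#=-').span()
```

(12, 29)

The pattern matches one or more of a literal 'n' (lazy), then zero or more of a literal 'h' (captured); then one or more of one of [kx9], then 3 to 5 of one of [qsyl], then one or more of a non-word character (lazy); then anchored at the end.
The match spans [12:29] → 'nnhhhh9kqlqsl=#=-'.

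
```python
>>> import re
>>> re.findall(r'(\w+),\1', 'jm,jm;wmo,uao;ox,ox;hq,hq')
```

['jm', 'ox', 'hq']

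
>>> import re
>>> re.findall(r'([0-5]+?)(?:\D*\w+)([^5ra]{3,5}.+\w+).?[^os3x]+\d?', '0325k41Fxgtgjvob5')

Pattern: one or more of a character in [0-5] (lazy) (captured); then zero or more of a non-digit, then one or more of a word character (non-capturing group); then 3 to 5 of any character except [5ra], then one or more of any character, then one or more of a word character (captured); then optionally any character, then one or more of any character except [os3x], then optionally a digit.
With the lazy modifier that quantifier settles for the fewest repetitions that let the rest of the pattern succeed (the atoms after it are unaffected and can still be greedy).
Walking the string: at [0:17] match '0325k41Fxgtgjvob5', groups = ('0', 'gjvob').
`findall` packs the 2 group values into a tuple for every match.

[('0', 'gjvob')]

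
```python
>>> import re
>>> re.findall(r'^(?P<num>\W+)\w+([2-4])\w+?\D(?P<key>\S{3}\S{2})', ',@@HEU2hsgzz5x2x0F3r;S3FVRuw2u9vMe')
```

[(',@@', '3', 'S3FVR')]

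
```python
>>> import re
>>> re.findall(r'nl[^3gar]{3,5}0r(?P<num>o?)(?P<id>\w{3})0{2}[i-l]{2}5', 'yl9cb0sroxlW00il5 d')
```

This matches the literal 'nl', then 3 to 5 of any character except [3gar], then the literal '0r'; then optionally a literal 'o' (captured as 'num'); then exactly 3 of a word character (captured as 'id'); then exactly 2 of the literal '0', then exactly 2 of a character in [i-l]; then a literal '5'.
`findall` packs the 2 group values into a tuple for every match.
Nothing in the string satisfies the pattern, so the list is empty.

[]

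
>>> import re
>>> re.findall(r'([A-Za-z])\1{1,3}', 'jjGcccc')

['j', 'c']

After group 1 captures some text, `\1` only succeeds where that same text appears again.
Matches: at [0:2] match 'jj', group 1 = 'j'; at [3:7] match 'cccc', group 1 = 'c'.
Because there's exactly one group, `findall` drops the full match and keeps group 1 from each hit.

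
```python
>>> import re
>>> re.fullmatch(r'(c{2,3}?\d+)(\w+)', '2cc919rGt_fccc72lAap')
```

None

This matches 2 to 3 of a literal 'c' (lazy), then one or more of a digit (captured); then one or more of a word character (captured).
For `fullmatch`, every character of the input must be accounted for by the pattern.
Here there's no way to consume every character, so the call returns None.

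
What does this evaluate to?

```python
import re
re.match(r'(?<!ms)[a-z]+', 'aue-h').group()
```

`re.match` only tries the pattern at the start of the string.
The match spans [0:3] → 'aue'.

'aue'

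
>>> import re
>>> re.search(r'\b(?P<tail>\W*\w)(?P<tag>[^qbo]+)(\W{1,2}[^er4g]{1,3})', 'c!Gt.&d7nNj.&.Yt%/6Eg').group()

'c!Gt.&d7nNj.&.Yt%/6E'

Pattern: a word boundary (`\b`, zero-width); then zero or more of a non-word character, then a word character (captured as 'tail'); then one or more of any character except [qbo] (captured as 'tag'); then 1 to 2 of a non-word character, then 1 to 3 of any character except [er4g] (captured).
Unlike `match`, `search` isn't anchored — it looks for the pattern anywhere in the string.
The match spans [0:20] → 'c!Gt.&d7nNj.&.Yt%/6E'.
Captured: group 1 = 'c', group 2 = '!Gt.&d7nNj.&.Yt%', group 3 = '/6E'.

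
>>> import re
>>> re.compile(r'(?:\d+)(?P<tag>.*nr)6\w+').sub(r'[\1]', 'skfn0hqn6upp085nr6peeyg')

'skfn[hqn6upp085nr]'

`\1` in the replacement pulls in group 1's text for each match.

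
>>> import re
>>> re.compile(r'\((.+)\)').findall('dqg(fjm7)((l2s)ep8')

['fjm7)((l2s']

One capturing group, so `findall` returns just the captured substring from the one match — 1 in all.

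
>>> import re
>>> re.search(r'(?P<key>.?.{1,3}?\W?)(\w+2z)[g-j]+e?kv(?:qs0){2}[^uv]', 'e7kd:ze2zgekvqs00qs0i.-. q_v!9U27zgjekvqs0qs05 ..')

None

This matches optionally any character, then 1 to 3 of any character (lazy), then optionally a non-word character (captured as 'key'); then one or more of a word character, then the literal '2z' (captured); then one or more of a character in [g-j], then optionally the literal 'e', then the literal 'kv'; then the literal 'qs0' repeated 2 times, then any character except [uv].
Here no position works, so the call returns None.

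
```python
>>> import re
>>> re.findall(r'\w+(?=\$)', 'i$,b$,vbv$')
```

['i', 'b', 'vbv']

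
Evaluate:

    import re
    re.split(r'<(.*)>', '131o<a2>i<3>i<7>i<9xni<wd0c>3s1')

['131o', 'a2>i<3>i<7>i<9xni<wd0c', '3s1']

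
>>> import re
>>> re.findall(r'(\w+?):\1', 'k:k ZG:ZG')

After group 1 captures some text, `\1` only succeeds where that same text appears again.
Scanning left to right: at [0:3] match 'k:k', group 1 = 'k'; at [4:9] match 'ZG:ZG', group 1 = 'ZG'.
Because there's exactly one group, `findall` drops the full match and keeps group 1 from each hit.

['k', 'ZG']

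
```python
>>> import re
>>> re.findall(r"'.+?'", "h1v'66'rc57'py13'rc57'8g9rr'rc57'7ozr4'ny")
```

A non-greedy quantifier consumes as few characters as it can — just enough that the remainder of the pattern still matches from where it stops; whatever follows it matches normally.
No capturing groups, so `findall` returns the 4 full match strings.

["'66'", "'py13'", "'8g9rr'", "'7ozr4'"]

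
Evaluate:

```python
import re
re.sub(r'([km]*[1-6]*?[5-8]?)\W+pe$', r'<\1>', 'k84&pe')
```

'k8<4>'

Pattern: zero or more of one of [km], then zero or more of a character in [1-6] (lazy), then optionally a character in [5-8] (captured); then one or more of a non-word character, then the literal 'pe'; then anchored at the end.
Each match is replaced using the text its own group 1 captured.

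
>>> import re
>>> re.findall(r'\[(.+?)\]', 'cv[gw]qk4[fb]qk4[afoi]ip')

Scanning left to right: at [2:6] match '[gw]', group 1 = 'gw'; at [9:13] match '[fb]', group 1 = 'fb'; at [16:22] match '[afoi]', group 1 = 'afoi'.
One capturing group, so `findall` returns just the captured substring from each match — 3 in all.

['gw', 'fb', 'afoi']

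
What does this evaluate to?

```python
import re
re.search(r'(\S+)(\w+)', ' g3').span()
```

(1, 3)

This matches one or more of a non-whitespace character (captured); then one or more of a word character (captured).
`search` walks the string left to right and returns the first match it finds.
The match spans [1:3] → 'g3'.
Captured: group 1 = 'g', group 2 = '3'.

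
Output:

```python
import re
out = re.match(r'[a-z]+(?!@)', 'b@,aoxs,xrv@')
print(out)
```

A negative assertion filters positions out without eating any characters.
`re.match` won't scan ahead — the pattern has to work from the very first character.
Here position 0 doesn't satisfy it, so the call returns None.

None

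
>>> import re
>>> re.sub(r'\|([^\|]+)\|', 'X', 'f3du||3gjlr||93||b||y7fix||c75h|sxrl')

'f3du|XXXXXsxrl'

Matches: at [5:12] → '|3gjlr|'; at [12:16] → '|93|'; at [16:19] → '|b|'; at [19:26] → '|y7fix|'; at [26:32] → '|c75h|'.
Every occurrence is swapped for 'X'.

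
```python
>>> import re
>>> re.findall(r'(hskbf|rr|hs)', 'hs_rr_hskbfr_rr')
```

The regex engine tests alternatives in the order written; an earlier branch that matches wins even if a later one would match more.
Walking the string: at [0:2] match 'hs', group 1 = 'hs'; at [3:5] match 'rr', group 1 = 'rr'; at [6:11] match 'hskbf', group 1 = 'hskbf'; at [13:15] match 'rr', group 1 = 'rr'.
`findall` collects group 1 from each match (4 total).

['hs', 'rr', 'hskbf', 'rr']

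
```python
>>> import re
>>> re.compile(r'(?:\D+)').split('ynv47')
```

['', '47']

Pattern: one or more of a non-digit (non-capturing group).
Matches to split on: at [0:3] → 'ynv'.
Splitting on the pattern gives 2 pieces.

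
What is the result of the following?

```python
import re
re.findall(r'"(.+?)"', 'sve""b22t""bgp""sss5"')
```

['"b22t', 'bgp', 'sss5']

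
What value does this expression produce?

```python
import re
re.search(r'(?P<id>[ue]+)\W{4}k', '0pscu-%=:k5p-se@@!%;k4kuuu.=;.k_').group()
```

'u-%=:k'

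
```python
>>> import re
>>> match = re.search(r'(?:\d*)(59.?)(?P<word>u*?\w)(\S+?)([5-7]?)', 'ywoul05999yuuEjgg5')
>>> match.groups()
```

('599', '9', 'y', '')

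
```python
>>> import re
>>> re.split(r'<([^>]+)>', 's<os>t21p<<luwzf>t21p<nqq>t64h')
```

Matches to split on: at [1:5] → '<os>'; at [9:17] → '<<luwzf>'; at [21:26] → '<nqq>'.
`re.split` interleaves the captured-group text with the surrounding fragments.

['s', 'os', 't21p', '<luwzf', 't21p', 'nqq', 't64h']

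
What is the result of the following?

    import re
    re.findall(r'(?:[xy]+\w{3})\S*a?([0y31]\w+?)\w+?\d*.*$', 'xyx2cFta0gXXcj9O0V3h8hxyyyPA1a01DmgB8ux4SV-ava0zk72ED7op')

['0z']

Pattern: one or more of one of [xy], then exactly 3 of a word character (non-capturing group); then zero or more of a non-whitespace character, then optionally the literal 'a'; then one of [0y31], then one or more of a word character (lazy) (captured); then one or more of a word character (lazy), then zero or more of a digit, then zero or more of any character; then anchored at the end.
Lazy quantifiers expand one character at a time until the remainder of the pattern can match.
Walking the string: at [0:56] match 'xyx2cFta0gXXcj9O0V3h8hxyyyPA1a01DmgB8ux4SV-ava0zk72ED7op', group 1 = '0z'.
With a single group, `findall` returns only what that group captured — 1 item.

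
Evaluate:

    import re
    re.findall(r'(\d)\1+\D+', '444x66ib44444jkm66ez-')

A backreference is literal: `\1` must see the identical characters the first group matched.
One capturing group, so `findall` returns just the captured substring from each match — 4 in all.

['4', '6', '4', '6']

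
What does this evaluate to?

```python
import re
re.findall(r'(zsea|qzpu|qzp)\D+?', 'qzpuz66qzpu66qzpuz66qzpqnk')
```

['qzpu', 'qzp', 'qzpu', 'qzp']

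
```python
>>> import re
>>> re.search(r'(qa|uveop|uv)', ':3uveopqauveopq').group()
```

'uveop'

Alternation isn't longest-match — the leftmost alternative that fits at this position is chosen.
The match spans [2:7] → 'uveop'.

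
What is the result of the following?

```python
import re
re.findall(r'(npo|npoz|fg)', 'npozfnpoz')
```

['npo', 'npo']

Branches in `(...|...)` are attempted left-to-right; the first branch that allows the whole pattern to succeed is taken.
Because there's exactly one group, `findall` drops the full match and keeps group 1 from each hit.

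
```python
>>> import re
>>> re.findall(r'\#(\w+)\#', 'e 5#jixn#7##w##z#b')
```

['jixn', 'w', 'z']

Matches: at [3:9] match '#jixn#', group 1 = 'jixn'; at [11:14] match '#w#', group 1 = 'w'; at [14:17] match '#z#', group 1 = 'z'.
With a single group, `findall` returns only what that group captured — 3 items.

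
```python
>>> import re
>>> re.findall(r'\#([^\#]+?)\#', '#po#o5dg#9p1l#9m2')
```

['po', '9p1l']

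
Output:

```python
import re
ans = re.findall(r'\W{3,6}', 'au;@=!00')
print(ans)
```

The pattern matches 3 to 6 of a non-word character.
Scanning left to right: at [2:6] → ';@=!'.
No capturing groups, so `findall` returns the 1 full match string.

[';@=!']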